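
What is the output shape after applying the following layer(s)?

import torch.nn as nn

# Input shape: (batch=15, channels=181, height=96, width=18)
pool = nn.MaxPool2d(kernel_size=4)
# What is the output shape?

Input shape: (15, 181, 96, 18)
Output shape: (15, 181, 24, 4)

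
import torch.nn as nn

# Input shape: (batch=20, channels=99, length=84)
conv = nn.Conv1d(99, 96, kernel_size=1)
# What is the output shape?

Input shape: (20, 99, 84)
Output shape: (20, 96, 84)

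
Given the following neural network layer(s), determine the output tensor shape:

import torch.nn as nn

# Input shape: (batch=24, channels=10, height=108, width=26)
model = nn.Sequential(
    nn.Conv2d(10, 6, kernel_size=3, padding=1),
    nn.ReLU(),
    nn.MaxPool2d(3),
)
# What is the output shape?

Input shape: (24, 10, 108, 26)
  -> after Conv2d: (24, 6, 108, 26)
  -> after ReLU: (24, 6, 108, 26)
Output shape: (24, 6, 36, 8)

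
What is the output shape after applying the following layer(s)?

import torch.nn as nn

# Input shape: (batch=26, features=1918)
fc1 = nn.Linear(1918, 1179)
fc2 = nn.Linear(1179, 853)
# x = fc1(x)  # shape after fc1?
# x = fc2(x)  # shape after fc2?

Input shape: (26, 1918)
  -> after fc1: (26, 1179)
Output shape: (26, 853)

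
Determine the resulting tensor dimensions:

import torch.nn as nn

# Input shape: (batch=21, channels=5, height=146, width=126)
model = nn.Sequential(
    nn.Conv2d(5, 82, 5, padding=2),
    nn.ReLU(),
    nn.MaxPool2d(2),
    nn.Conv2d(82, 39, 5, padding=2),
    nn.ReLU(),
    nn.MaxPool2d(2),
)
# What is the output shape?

Input shape: (21, 5, 146, 126)
  -> after first Conv2d: (21, 82, 146, 126)
  -> after first MaxPool2d: (21, 82, 73, 63)
  -> after second Conv2d: (21, 39, 73, 63)
Output shape: (21, 39, 36, 31)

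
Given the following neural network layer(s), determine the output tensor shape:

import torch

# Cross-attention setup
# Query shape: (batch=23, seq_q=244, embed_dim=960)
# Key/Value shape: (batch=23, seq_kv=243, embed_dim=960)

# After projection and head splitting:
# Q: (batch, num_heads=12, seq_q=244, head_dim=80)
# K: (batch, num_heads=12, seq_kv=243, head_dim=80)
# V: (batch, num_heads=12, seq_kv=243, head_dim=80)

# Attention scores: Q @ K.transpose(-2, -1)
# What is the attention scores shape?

Input shape: (23, 244, 960)
Output shape: (23, 12, 244, 243)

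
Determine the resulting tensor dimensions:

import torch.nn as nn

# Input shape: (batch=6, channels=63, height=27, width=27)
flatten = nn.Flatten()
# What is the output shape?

Input shape: (6, 63, 27, 27)
Output shape: (6, 45927)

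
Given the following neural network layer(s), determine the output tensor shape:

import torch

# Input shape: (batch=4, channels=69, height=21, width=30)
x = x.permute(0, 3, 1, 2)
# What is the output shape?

Input shape: (4, 69, 21, 30)
Output shape: (4, 30, 69, 21)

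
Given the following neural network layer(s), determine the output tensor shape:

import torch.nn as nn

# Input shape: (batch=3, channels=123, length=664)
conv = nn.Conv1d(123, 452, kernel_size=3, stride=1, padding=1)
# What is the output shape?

Input shape: (3, 123, 664)
Output shape: (3, 452, 664)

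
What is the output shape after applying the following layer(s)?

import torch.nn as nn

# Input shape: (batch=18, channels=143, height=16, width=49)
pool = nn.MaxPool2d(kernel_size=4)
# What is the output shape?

Input shape: (18, 143, 16, 49)
Output shape: (18, 143, 4, 12)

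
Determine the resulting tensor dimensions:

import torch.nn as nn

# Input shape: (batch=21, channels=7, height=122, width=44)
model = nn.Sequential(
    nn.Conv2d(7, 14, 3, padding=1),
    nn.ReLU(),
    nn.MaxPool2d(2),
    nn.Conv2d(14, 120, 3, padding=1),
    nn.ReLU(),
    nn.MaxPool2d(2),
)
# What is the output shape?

Input shape: (21, 7, 122, 44)
  -> after first Conv2d: (21, 14, 122, 44)
  -> after first MaxPool2d: (21, 14, 61, 22)
  -> after second Conv2d: (21, 120, 61, 22)
Output shape: (21, 120, 30, 11)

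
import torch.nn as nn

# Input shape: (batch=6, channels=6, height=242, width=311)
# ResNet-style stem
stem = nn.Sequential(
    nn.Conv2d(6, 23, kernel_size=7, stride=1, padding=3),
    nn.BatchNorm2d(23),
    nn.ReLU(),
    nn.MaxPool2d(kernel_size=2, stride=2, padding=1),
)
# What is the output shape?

Input shape: (6, 6, 242, 311)
  -> after Conv2d 7x7 stride=1: (6, 23, 242, 311)
Output shape: (6, 23, 122, 156)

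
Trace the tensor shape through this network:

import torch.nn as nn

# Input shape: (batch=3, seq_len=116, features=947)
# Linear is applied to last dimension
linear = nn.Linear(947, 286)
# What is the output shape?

Input shape: (3, 116, 947)
Output shape: (3, 116, 286)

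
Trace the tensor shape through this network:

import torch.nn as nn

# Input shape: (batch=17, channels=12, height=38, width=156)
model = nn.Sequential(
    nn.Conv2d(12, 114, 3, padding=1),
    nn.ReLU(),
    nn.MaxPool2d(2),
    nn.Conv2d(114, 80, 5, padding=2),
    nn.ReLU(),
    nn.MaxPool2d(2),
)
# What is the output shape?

Input shape: (17, 12, 38, 156)
  -> after first Conv2d: (17, 114, 38, 156)
  -> after first MaxPool2d: (17, 114, 19, 78)
  -> after second Conv2d: (17, 80, 19, 78)
Output shape: (17, 80, 9, 39)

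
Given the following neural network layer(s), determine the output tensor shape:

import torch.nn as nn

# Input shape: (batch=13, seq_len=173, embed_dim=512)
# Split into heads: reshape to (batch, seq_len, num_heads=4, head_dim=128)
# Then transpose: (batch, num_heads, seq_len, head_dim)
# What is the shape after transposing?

Input shape: (13, 173, 512)
  -> after reshape: (13, 173, 4, 128)
Output shape: (13, 4, 173, 128)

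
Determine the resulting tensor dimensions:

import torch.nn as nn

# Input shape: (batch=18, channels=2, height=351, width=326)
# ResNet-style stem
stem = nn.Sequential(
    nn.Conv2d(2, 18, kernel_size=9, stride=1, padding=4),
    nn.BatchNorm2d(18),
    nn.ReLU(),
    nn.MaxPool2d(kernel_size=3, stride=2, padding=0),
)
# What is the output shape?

Input shape: (18, 2, 351, 326)
  -> after Conv2d 9x9 stride=1: (18, 18, 351, 326)
Output shape: (18, 18, 175, 162)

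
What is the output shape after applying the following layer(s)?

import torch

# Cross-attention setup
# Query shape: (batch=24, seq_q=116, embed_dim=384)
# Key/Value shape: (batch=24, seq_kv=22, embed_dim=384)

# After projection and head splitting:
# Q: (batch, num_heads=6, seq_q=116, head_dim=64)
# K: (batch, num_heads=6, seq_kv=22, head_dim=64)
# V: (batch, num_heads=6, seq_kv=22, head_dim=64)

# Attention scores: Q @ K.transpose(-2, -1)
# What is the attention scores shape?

Input shape: (24, 116, 384)
Output shape: (24, 6, 116, 22)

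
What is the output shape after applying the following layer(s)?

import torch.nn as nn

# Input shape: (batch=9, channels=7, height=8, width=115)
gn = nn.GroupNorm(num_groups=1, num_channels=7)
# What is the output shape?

Input shape: (9, 7, 8, 115)
Output shape: (9, 7, 8, 115)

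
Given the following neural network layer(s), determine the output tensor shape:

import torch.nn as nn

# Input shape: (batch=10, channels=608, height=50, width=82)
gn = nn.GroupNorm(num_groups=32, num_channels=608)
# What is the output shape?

Input shape: (10, 608, 50, 82)
Output shape: (10, 608, 50, 82)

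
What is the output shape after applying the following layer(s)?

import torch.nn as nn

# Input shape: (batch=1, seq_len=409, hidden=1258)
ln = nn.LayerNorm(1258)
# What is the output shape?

Input shape: (1, 409, 1258)
Output shape: (1, 409, 1258)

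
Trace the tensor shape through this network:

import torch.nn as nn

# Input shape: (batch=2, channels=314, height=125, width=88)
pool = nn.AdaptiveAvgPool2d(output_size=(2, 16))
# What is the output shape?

Input shape: (2, 314, 125, 88)
Output shape: (2, 314, 2, 16)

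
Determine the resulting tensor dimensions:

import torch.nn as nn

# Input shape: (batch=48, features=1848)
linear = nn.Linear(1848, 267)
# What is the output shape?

Input shape: (48, 1848)
Output shape: (48, 267)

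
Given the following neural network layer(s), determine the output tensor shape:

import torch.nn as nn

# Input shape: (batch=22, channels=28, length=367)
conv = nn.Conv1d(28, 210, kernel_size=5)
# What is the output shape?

Input shape: (22, 28, 367)
Output shape: (22, 210, 363)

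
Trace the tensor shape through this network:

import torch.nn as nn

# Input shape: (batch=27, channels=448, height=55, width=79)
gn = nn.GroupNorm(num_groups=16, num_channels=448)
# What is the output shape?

Input shape: (27, 448, 55, 79)
Output shape: (27, 448, 55, 79)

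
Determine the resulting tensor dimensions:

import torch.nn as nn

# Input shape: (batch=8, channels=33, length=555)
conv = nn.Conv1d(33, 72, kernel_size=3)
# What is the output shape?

Input shape: (8, 33, 555)
Output shape: (8, 72, 553)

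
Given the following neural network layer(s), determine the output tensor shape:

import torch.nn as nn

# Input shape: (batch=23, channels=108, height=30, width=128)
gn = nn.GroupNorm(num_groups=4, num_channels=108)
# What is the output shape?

Input shape: (23, 108, 30, 128)
Output shape: (23, 108, 30, 128)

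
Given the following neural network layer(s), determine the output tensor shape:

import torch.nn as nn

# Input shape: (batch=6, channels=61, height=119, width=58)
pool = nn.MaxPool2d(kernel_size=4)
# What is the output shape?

Input shape: (6, 61, 119, 58)
Output shape: (6, 61, 29, 14)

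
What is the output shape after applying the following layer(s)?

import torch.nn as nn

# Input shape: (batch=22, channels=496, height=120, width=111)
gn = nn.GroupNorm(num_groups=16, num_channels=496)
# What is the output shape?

Input shape: (22, 496, 120, 111)
Output shape: (22, 496, 120, 111)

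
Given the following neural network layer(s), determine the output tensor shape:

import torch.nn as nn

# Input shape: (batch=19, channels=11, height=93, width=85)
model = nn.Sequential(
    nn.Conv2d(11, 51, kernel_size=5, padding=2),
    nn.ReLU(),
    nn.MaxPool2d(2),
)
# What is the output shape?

Input shape: (19, 11, 93, 85)
  -> after Conv2d: (19, 51, 93, 85)
  -> after ReLU: (19, 51, 93, 85)
Output shape: (19, 51, 46, 42)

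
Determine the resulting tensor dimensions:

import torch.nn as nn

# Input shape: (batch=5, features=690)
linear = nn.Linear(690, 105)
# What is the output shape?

Input shape: (5, 690)
Output shape: (5, 105)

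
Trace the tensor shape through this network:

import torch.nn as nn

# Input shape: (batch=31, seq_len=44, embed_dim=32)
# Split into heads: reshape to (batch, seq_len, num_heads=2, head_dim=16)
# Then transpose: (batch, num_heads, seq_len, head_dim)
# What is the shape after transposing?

Input shape: (31, 44, 32)
  -> after reshape: (31, 44, 2, 16)
Output shape: (31, 2, 44, 16)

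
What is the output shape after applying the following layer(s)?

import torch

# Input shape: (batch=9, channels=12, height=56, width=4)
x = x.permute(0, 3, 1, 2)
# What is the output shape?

Input shape: (9, 12, 56, 4)
Output shape: (9, 4, 12, 56)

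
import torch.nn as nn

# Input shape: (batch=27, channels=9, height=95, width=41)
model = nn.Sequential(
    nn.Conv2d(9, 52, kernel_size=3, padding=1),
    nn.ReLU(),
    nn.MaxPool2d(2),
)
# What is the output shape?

Input shape: (27, 9, 95, 41)
  -> after Conv2d: (27, 52, 95, 41)
  -> after ReLU: (27, 52, 95, 41)
Output shape: (27, 52, 47, 20)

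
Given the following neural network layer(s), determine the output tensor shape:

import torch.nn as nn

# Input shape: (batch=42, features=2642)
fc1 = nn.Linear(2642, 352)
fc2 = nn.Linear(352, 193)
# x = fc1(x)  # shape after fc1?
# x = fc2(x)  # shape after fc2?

Input shape: (42, 2642)
  -> after fc1: (42, 352)
Output shape: (42, 193)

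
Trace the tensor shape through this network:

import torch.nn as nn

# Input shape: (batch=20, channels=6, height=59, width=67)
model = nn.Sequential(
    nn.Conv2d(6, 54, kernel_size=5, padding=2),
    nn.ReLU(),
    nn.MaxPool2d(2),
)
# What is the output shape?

Input shape: (20, 6, 59, 67)
  -> after Conv2d: (20, 54, 59, 67)
  -> after ReLU: (20, 54, 59, 67)
Output shape: (20, 54, 29, 33)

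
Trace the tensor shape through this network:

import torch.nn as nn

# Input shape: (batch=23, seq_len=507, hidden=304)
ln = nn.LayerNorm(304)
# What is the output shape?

Input shape: (23, 507, 304)
Output shape: (23, 507, 304)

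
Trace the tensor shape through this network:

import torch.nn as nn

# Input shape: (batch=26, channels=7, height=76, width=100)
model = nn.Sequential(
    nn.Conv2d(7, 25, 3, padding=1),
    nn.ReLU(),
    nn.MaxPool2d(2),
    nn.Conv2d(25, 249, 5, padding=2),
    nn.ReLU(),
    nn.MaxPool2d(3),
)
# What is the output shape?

Input shape: (26, 7, 76, 100)
  -> after first Conv2d: (26, 25, 76, 100)
  -> after first MaxPool2d: (26, 25, 38, 50)
  -> after second Conv2d: (26, 249, 38, 50)
Output shape: (26, 249, 12, 16)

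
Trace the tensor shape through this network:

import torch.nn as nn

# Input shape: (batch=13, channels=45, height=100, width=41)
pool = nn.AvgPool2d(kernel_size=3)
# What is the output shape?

Input shape: (13, 45, 100, 41)
Output shape: (13, 45, 33, 13)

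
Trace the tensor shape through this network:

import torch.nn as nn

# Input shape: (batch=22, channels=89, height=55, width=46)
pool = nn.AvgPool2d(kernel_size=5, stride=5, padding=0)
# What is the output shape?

Input shape: (22, 89, 55, 46)
Output shape: (22, 89, 11, 9)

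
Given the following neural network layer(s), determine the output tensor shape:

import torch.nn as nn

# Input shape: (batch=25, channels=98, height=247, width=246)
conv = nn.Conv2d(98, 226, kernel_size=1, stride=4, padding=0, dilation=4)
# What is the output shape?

Input shape: (25, 98, 247, 246)
Output shape: (25, 226, 62, 62)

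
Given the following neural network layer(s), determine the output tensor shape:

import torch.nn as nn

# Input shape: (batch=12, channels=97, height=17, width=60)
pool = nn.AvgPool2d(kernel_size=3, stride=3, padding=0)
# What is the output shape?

Input shape: (12, 97, 17, 60)
Output shape: (12, 97, 5, 20)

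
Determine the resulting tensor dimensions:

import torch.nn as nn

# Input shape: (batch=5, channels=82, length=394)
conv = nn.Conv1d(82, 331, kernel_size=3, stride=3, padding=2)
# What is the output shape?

Input shape: (5, 82, 394)
Output shape: (5, 331, 132)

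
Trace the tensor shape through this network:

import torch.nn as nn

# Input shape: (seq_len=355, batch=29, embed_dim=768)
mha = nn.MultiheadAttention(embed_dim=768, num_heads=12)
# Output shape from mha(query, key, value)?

Input shape: (355, 29, 768)
Output shape: (355, 29, 768)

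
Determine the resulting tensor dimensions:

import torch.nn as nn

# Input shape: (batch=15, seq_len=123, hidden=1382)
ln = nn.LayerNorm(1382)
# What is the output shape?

Input shape: (15, 123, 1382)
Output shape: (15, 123, 1382)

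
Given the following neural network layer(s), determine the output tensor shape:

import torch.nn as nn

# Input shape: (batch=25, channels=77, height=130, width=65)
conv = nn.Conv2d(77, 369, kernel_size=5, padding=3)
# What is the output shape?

Input shape: (25, 77, 130, 65)
Output shape: (25, 369, 132, 67)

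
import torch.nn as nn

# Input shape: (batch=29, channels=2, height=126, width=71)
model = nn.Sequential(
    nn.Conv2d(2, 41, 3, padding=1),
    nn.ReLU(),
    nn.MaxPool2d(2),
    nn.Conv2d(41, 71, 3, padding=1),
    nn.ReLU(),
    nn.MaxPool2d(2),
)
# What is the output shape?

Input shape: (29, 2, 126, 71)
  -> after first Conv2d: (29, 41, 126, 71)
  -> after first MaxPool2d: (29, 41, 63, 35)
  -> after second Conv2d: (29, 71, 63, 35)
Output shape: (29, 71, 31, 17)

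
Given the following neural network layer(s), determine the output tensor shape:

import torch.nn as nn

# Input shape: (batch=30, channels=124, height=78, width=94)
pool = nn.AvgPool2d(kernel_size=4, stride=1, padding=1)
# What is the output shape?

Input shape: (30, 124, 78, 94)
Output shape: (30, 124, 77, 93)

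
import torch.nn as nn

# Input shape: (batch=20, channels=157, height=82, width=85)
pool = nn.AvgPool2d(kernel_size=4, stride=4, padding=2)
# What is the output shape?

Input shape: (20, 157, 82, 85)
Output shape: (20, 157, 21, 22)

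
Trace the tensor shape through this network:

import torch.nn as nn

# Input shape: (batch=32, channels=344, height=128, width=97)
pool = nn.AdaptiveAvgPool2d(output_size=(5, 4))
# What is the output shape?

Input shape: (32, 344, 128, 97)
Output shape: (32, 344, 5, 4)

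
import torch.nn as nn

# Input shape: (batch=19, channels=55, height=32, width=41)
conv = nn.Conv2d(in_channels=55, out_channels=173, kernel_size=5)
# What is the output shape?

Input shape: (19, 55, 32, 41)
Output shape: (19, 173, 28, 37)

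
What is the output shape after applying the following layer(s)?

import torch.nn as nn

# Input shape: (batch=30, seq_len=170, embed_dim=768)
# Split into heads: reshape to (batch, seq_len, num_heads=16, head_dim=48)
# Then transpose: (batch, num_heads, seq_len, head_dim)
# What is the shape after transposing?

Input shape: (30, 170, 768)
  -> after reshape: (30, 170, 16, 48)
Output shape: (30, 16, 170, 48)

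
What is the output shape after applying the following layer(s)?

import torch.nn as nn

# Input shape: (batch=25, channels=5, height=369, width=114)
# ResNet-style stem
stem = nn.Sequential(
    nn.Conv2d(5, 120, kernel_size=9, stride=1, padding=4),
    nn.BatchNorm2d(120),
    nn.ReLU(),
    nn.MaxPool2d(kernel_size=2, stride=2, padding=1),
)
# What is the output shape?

Input shape: (25, 5, 369, 114)
  -> after Conv2d 9x9 stride=1: (25, 120, 369, 114)
Output shape: (25, 120, 185, 58)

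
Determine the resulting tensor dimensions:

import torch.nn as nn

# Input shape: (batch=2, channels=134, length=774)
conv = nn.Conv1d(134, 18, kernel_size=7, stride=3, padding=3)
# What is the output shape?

Input shape: (2, 134, 774)
Output shape: (2, 18, 258)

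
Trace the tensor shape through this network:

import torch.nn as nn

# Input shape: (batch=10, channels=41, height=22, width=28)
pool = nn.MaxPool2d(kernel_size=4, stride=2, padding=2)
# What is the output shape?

Input shape: (10, 41, 22, 28)
Output shape: (10, 41, 12, 15)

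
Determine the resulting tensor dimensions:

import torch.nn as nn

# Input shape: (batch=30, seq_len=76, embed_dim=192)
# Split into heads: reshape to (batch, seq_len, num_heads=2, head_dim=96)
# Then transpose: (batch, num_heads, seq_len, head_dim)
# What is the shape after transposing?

Input shape: (30, 76, 192)
  -> after reshape: (30, 76, 2, 96)
Output shape: (30, 2, 76, 96)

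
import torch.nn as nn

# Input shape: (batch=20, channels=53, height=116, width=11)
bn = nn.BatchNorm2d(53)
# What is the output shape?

Input shape: (20, 53, 116, 11)
Output shape: (20, 53, 116, 11)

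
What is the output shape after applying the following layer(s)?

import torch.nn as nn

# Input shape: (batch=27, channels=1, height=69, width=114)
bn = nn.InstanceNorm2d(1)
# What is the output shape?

Input shape: (27, 1, 69, 114)
Output shape: (27, 1, 69, 114)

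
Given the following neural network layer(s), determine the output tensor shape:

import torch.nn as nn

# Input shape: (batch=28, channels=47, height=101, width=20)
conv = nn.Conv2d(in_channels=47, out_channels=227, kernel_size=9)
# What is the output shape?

Input shape: (28, 47, 101, 20)
Output shape: (28, 227, 93, 12)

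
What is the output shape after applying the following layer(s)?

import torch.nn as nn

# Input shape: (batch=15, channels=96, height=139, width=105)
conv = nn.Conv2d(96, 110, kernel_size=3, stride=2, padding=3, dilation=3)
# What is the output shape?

Input shape: (15, 96, 139, 105)
Output shape: (15, 110, 70, 53)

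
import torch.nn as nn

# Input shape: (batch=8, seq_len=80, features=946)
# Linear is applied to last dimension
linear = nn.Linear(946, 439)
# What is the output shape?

Input shape: (8, 80, 946)
Output shape: (8, 80, 439)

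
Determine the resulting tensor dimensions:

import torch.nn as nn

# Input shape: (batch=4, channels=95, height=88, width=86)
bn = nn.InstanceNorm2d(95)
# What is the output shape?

Input shape: (4, 95, 88, 86)
Output shape: (4, 95, 88, 86)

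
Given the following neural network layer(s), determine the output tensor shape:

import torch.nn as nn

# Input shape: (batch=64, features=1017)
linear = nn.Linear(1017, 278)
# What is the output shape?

Input shape: (64, 1017)
Output shape: (64, 278)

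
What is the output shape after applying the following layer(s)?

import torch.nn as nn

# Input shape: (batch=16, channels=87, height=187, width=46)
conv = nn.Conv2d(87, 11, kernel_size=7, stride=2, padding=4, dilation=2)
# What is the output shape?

Input shape: (16, 87, 187, 46)
Output shape: (16, 11, 92, 21)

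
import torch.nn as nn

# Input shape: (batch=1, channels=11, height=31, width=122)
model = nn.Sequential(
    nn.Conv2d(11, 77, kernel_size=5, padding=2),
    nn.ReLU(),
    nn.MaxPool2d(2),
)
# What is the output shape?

Input shape: (1, 11, 31, 122)
  -> after Conv2d: (1, 77, 31, 122)
  -> after ReLU: (1, 77, 31, 122)
Output shape: (1, 77, 15, 61)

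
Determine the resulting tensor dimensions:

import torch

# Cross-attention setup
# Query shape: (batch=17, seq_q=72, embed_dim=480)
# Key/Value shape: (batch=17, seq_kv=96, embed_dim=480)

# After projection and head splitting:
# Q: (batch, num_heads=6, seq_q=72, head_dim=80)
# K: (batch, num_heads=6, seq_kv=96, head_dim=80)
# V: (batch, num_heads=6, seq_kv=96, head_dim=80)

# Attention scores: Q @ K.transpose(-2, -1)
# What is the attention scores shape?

Input shape: (17, 72, 480)
Output shape: (17, 6, 72, 96)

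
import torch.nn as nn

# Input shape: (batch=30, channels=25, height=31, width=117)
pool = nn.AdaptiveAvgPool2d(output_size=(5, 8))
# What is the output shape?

Input shape: (30, 25, 31, 117)
Output shape: (30, 25, 5, 8)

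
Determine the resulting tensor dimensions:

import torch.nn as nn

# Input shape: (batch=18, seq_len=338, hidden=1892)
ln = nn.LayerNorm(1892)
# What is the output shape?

Input shape: (18, 338, 1892)
Output shape: (18, 338, 1892)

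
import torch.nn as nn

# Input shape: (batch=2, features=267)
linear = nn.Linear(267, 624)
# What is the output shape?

Input shape: (2, 267)
Output shape: (2, 624)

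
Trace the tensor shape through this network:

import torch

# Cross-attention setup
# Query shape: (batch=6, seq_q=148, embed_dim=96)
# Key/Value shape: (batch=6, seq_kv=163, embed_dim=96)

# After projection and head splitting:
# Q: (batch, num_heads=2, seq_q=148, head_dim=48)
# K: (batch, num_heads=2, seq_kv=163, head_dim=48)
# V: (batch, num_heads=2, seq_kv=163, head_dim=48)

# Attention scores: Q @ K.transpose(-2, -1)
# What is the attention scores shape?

Input shape: (6, 148, 96)
Output shape: (6, 2, 148, 163)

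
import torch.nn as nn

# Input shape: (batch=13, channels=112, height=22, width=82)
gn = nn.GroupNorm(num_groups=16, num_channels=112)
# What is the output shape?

Input shape: (13, 112, 22, 82)
Output shape: (13, 112, 22, 82)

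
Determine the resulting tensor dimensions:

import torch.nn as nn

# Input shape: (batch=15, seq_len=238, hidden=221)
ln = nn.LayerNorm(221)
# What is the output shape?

Input shape: (15, 238, 221)
Output shape: (15, 238, 221)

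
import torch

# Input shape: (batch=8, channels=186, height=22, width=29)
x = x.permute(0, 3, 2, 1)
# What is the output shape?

Input shape: (8, 186, 22, 29)
Output shape: (8, 29, 22, 186)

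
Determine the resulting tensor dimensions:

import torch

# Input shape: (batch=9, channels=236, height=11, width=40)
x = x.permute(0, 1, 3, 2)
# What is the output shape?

Input shape: (9, 236, 11, 40)
Output shape: (9, 236, 40, 11)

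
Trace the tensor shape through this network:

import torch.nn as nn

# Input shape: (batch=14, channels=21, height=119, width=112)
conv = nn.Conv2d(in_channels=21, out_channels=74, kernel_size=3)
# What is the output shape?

Input shape: (14, 21, 119, 112)
Output shape: (14, 74, 117, 110)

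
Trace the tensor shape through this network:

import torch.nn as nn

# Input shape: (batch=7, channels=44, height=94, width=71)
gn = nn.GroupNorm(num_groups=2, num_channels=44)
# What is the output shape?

Input shape: (7, 44, 94, 71)
Output shape: (7, 44, 94, 71)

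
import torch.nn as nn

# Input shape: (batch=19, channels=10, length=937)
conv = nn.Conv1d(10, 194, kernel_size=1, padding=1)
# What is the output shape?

Input shape: (19, 10, 937)
Output shape: (19, 194, 939)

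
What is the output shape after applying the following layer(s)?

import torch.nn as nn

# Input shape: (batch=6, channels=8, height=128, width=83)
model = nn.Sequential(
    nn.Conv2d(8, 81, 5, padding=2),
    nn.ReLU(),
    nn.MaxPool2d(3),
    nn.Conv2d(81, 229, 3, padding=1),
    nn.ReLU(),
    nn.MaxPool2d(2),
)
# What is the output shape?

Input shape: (6, 8, 128, 83)
  -> after first Conv2d: (6, 81, 128, 83)
  -> after first MaxPool2d: (6, 81, 42, 27)
  -> after second Conv2d: (6, 229, 42, 27)
Output shape: (6, 229, 21, 13)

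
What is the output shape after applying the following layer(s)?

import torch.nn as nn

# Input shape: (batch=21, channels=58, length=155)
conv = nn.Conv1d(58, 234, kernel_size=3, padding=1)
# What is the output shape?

Input shape: (21, 58, 155)
Output shape: (21, 234, 155)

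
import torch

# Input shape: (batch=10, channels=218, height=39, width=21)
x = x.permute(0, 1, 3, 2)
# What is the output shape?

Input shape: (10, 218, 39, 21)
Output shape: (10, 218, 21, 39)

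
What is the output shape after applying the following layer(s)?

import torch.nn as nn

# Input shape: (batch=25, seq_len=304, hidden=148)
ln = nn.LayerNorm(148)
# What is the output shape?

Input shape: (25, 304, 148)
Output shape: (25, 304, 148)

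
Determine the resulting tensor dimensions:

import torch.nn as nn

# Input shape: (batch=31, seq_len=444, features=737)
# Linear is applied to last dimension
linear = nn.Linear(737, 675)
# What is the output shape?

Input shape: (31, 444, 737)
Output shape: (31, 444, 675)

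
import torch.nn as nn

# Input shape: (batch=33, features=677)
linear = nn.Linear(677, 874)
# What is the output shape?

Input shape: (33, 677)
Output shape: (33, 874)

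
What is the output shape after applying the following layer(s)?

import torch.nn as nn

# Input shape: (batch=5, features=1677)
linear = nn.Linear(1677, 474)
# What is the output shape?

Input shape: (5, 1677)
Output shape: (5, 474)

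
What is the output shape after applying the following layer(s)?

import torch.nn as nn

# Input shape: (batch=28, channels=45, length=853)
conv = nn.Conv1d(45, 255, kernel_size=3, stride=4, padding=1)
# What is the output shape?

Input shape: (28, 45, 853)
Output shape: (28, 255, 214)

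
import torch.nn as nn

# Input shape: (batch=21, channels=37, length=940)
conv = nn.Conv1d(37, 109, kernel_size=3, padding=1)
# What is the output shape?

Input shape: (21, 37, 940)
Output shape: (21, 109, 940)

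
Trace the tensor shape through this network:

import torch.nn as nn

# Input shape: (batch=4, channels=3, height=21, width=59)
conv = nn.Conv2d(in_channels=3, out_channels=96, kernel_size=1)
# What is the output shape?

Input shape: (4, 3, 21, 59)
Output shape: (4, 96, 21, 59)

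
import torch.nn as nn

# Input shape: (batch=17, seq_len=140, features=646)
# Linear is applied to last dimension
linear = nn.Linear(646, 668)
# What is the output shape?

Input shape: (17, 140, 646)
Output shape: (17, 140, 668)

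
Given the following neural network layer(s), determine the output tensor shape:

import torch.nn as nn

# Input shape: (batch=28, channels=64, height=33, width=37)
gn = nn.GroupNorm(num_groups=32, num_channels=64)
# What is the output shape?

Input shape: (28, 64, 33, 37)
Output shape: (28, 64, 33, 37)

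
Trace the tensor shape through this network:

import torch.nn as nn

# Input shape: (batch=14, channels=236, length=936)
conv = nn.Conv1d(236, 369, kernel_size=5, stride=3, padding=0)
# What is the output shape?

Input shape: (14, 236, 936)
Output shape: (14, 369, 311)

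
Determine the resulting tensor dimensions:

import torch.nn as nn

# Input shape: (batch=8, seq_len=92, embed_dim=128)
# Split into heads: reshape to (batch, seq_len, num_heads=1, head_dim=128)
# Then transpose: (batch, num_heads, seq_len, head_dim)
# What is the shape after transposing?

Input shape: (8, 92, 128)
  -> after reshape: (8, 92, 1, 128)
Output shape: (8, 1, 92, 128)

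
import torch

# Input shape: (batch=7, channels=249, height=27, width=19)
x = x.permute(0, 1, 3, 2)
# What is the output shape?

Input shape: (7, 249, 27, 19)
Output shape: (7, 249, 19, 27)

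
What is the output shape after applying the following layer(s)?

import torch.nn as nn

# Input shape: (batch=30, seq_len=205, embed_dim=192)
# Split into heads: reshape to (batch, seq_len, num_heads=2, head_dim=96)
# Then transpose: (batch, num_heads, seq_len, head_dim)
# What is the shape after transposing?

Input shape: (30, 205, 192)
  -> after reshape: (30, 205, 2, 96)
Output shape: (30, 2, 205, 96)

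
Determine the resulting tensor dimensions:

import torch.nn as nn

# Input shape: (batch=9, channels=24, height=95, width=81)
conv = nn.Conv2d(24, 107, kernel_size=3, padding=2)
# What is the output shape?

Input shape: (9, 24, 95, 81)
Output shape: (9, 107, 97, 83)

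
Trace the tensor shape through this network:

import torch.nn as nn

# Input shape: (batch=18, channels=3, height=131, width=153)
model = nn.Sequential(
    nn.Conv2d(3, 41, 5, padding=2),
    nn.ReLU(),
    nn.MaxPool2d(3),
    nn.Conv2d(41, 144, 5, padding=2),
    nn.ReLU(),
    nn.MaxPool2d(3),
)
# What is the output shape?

Input shape: (18, 3, 131, 153)
  -> after first Conv2d: (18, 41, 131, 153)
  -> after first MaxPool2d: (18, 41, 43, 51)
  -> after second Conv2d: (18, 144, 43, 51)
Output shape: (18, 144, 14, 17)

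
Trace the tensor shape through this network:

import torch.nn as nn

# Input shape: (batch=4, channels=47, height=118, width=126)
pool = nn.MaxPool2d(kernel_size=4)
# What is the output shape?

Input shape: (4, 47, 118, 126)
Output shape: (4, 47, 29, 31)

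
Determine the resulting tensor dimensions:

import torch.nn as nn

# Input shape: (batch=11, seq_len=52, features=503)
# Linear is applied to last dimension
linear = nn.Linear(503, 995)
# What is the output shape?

Input shape: (11, 52, 503)
Output shape: (11, 52, 995)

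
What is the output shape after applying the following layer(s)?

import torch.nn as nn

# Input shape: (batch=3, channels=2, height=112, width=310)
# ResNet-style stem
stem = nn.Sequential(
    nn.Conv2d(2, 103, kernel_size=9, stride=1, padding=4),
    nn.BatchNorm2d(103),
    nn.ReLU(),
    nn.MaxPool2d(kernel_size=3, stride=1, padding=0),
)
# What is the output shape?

Input shape: (3, 2, 112, 310)
  -> after Conv2d 9x9 stride=1: (3, 103, 112, 310)
Output shape: (3, 103, 110, 308)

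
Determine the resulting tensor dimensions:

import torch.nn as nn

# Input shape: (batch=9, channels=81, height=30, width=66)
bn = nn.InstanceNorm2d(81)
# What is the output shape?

Input shape: (9, 81, 30, 66)
Output shape: (9, 81, 30, 66)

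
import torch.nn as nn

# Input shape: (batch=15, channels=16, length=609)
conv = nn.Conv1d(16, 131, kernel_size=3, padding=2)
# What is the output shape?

Input shape: (15, 16, 609)
Output shape: (15, 131, 611)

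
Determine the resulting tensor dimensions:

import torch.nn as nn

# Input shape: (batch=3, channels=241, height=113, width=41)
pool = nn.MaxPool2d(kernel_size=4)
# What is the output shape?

Input shape: (3, 241, 113, 41)
Output shape: (3, 241, 28, 10)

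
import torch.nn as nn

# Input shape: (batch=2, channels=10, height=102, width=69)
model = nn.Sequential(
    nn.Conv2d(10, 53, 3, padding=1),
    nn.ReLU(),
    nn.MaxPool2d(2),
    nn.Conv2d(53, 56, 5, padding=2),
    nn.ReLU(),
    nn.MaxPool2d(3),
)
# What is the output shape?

Input shape: (2, 10, 102, 69)
  -> after first Conv2d: (2, 53, 102, 69)
  -> after first MaxPool2d: (2, 53, 51, 34)
  -> after second Conv2d: (2, 56, 51, 34)
Output shape: (2, 56, 17, 11)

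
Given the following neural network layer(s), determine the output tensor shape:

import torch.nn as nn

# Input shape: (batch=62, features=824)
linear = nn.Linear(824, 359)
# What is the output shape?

Input shape: (62, 824)
Output shape: (62, 359)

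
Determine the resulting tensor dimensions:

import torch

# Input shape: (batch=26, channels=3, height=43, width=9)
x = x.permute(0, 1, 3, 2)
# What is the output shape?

Input shape: (26, 3, 43, 9)
Output shape: (26, 3, 9, 43)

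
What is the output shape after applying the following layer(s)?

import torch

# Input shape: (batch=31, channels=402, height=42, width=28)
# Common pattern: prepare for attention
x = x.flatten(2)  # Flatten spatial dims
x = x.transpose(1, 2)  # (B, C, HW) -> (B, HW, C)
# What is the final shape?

Input shape: (31, 402, 42, 28)
  -> after flatten(2): (31, 402, 1176)
Output shape: (31, 1176, 402)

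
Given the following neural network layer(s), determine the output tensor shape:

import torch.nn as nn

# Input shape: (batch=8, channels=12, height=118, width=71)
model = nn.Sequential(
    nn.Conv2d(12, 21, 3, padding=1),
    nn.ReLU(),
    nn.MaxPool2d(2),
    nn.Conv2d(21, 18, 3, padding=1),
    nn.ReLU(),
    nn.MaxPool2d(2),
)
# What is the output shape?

Input shape: (8, 12, 118, 71)
  -> after first Conv2d: (8, 21, 118, 71)
  -> after first MaxPool2d: (8, 21, 59, 35)
  -> after second Conv2d: (8, 18, 59, 35)
Output shape: (8, 18, 29, 17)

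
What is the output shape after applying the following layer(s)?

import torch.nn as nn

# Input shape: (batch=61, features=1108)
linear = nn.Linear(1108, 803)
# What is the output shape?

Input shape: (61, 1108)
Output shape: (61, 803)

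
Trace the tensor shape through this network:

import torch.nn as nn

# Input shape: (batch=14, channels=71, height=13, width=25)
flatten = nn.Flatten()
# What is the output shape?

Input shape: (14, 71, 13, 25)
Output shape: (14, 23075)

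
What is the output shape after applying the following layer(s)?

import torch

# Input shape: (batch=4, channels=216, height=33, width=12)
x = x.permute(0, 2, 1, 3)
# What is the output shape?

Input shape: (4, 216, 33, 12)
Output shape: (4, 33, 216, 12)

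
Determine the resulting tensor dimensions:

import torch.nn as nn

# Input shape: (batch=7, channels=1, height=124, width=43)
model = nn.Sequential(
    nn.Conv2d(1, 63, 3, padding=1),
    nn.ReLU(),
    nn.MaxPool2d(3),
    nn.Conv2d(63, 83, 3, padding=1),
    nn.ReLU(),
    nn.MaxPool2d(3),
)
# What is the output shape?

Input shape: (7, 1, 124, 43)
  -> after first Conv2d: (7, 63, 124, 43)
  -> after first MaxPool2d: (7, 63, 41, 14)
  -> after second Conv2d: (7, 83, 41, 14)
Output shape: (7, 83, 13, 4)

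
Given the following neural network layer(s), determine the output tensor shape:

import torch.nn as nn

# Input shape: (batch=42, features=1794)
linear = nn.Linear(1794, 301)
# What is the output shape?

Input shape: (42, 1794)
Output shape: (42, 301)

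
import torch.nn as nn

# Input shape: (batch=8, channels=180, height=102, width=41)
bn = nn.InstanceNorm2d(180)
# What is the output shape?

Input shape: (8, 180, 102, 41)
Output shape: (8, 180, 102, 41)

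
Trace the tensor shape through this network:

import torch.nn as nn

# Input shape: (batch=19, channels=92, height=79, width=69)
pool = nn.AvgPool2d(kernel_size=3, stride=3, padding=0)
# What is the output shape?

Input shape: (19, 92, 79, 69)
Output shape: (19, 92, 26, 23)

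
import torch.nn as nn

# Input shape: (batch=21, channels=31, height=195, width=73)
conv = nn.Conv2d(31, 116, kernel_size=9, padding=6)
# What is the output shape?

Input shape: (21, 31, 195, 73)
Output shape: (21, 116, 199, 77)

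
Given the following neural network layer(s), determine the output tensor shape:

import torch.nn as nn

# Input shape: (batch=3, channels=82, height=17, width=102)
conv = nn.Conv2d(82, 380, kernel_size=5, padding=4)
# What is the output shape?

Input shape: (3, 82, 17, 102)
Output shape: (3, 380, 21, 106)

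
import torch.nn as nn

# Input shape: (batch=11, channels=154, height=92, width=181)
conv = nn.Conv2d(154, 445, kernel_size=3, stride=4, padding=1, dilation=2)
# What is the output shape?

Input shape: (11, 154, 92, 181)
Output shape: (11, 445, 23, 45)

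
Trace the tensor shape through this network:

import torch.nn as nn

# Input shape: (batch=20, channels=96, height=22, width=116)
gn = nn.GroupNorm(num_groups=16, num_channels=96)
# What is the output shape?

Input shape: (20, 96, 22, 116)
Output shape: (20, 96, 22, 116)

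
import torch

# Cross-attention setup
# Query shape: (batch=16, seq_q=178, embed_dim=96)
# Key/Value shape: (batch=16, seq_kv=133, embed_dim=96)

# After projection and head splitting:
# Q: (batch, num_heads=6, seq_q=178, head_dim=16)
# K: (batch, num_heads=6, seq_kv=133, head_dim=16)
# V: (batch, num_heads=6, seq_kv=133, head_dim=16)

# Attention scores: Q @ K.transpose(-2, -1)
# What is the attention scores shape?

Input shape: (16, 178, 96)
Output shape: (16, 6, 178, 133)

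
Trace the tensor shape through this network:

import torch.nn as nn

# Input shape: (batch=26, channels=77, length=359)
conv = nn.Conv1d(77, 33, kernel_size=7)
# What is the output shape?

Input shape: (26, 77, 359)
Output shape: (26, 33, 353)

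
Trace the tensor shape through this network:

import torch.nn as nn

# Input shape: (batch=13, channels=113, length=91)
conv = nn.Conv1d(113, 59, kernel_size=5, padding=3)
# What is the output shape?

Input shape: (13, 113, 91)
Output shape: (13, 59, 93)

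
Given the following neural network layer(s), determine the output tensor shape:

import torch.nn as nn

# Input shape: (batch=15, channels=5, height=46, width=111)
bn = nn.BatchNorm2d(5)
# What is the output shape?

Input shape: (15, 5, 46, 111)
Output shape: (15, 5, 46, 111)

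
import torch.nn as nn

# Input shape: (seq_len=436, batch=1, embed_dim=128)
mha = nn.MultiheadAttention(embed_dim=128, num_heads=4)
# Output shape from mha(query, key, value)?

Input shape: (436, 1, 128)
Output shape: (436, 1, 128)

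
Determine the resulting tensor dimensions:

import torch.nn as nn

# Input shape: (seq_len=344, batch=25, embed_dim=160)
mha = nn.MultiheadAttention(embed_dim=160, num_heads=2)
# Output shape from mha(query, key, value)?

Input shape: (344, 25, 160)
Output shape: (344, 25, 160)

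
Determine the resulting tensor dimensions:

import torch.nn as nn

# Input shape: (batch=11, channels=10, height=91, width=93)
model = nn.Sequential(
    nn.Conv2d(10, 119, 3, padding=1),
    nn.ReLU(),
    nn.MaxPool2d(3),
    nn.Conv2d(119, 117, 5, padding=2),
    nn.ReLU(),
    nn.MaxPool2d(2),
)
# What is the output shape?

Input shape: (11, 10, 91, 93)
  -> after first Conv2d: (11, 119, 91, 93)
  -> after first MaxPool2d: (11, 119, 30, 31)
  -> after second Conv2d: (11, 117, 30, 31)
Output shape: (11, 117, 15, 15)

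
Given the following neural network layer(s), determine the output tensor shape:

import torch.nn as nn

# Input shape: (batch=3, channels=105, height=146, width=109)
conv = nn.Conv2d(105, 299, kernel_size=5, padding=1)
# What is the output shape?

Input shape: (3, 105, 146, 109)
Output shape: (3, 299, 144, 107)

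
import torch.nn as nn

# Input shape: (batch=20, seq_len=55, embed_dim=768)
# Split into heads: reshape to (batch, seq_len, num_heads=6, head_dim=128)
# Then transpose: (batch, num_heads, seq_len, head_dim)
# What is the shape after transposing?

Input shape: (20, 55, 768)
  -> after reshape: (20, 55, 6, 128)
Output shape: (20, 6, 55, 128)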